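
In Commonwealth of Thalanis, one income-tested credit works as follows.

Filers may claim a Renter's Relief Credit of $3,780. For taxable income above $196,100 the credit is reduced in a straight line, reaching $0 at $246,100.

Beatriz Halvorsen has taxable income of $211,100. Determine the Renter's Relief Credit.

Renter's Relief Credit: $211,100 is $15,000 into a $50,000 phase-out range, leaving 35,000/50,000 of the credit: $3,780 × 35,000/50,000 = $2,646.

$2,646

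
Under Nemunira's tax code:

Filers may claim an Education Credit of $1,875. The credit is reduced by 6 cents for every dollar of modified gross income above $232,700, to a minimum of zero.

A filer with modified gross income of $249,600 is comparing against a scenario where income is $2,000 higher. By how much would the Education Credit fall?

At $249,600 — 6% of the $16,900 excess over $232,700 is $1,014; credit = $1,875 − $1,014 = $861.
At $251,600 — 6% of the $18,900 excess over $232,700 is $1,134; credit = $1,875 − $1,134 = $741.
Lost: $861 − $741 = $120.

$120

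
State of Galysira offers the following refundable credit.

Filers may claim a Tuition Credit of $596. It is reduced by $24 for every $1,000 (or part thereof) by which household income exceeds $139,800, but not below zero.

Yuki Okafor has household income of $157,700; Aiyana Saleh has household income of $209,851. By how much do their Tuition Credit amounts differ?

Yuki ($157,700): Tuition Credit: income exceeds $139,800 by $17,900, which is 18 full-or-partial $1,000 increments; reduction = 18 × $24 = $432, leaving $164.
Aiyana ($209,851): Tuition Credit: income exceeds $139,800 by $70,051 → 71 increments × $24 = $1,704 ≥ base, so the credit is $0.
Difference: |$164 − $0| = $164.

$164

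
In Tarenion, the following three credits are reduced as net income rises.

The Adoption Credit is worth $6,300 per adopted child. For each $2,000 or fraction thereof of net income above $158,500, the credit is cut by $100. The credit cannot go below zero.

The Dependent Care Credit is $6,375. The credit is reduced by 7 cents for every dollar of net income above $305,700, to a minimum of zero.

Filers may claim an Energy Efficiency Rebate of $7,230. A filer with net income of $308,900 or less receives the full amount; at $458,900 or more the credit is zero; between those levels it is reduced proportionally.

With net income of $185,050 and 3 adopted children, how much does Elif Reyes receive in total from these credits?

Adoption Credit: base = 3 × $6,300 = $18,900. income exceeds $158,500 by $26,550, which is 14 full-or-partial $2,000 increments; reduction = 14 × $100 = $1,400, leaving $17,500.
Dependent Care Credit: $185,050 is at or below the $305,700 threshold, so the full $6,375 applies.
Energy Efficiency Rebate: $185,050 is at or below the $308,900 threshold, so the full $7,230 applies.
Total: $17,500 + $6,375 + $7,230 = $31,105.

$31,105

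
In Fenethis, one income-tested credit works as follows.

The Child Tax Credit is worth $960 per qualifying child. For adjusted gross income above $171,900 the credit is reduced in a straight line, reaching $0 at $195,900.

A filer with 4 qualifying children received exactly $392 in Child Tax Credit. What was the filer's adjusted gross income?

Full credit = 4 × $960 = $3,840.
$392 is 392/3,840 of the full $3,840, so 3,448/3,840 of the $24,000 range has been used: income = $171,900 + $24,000 × 3,448/3,840 = $193,450.

$193,450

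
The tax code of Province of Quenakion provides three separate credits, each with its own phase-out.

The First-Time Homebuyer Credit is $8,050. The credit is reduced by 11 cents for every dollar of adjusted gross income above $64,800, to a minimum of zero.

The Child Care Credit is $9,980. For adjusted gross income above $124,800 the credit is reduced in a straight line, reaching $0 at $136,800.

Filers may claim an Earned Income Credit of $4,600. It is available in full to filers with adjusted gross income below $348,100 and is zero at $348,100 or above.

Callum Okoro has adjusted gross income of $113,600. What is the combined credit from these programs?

$17,262

First-Time Homebuyer Credit: 11% of the $48,800 excess over $64,800 is $5,368; credit = $8,050 − $5,368 = $2,682.
Child Care Credit: $113,600 is at or below the $124,800 threshold, so the full $9,980 applies.
Earned Income Credit: $113,600 is below the $348,100 cutoff, so the full $4,600 applies.
Total: $2,682 + $9,980 + $4,600 = $17,262.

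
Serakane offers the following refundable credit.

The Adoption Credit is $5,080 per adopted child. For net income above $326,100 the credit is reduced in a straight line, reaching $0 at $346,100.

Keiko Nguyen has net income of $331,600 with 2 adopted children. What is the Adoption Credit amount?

Adoption Credit: base = 2 × $5,080 = $10,160. $331,600 is $5,500 into a $20,000 phase-out range, leaving 14,500/20,000 of the credit: $10,160 × 14,500/20,000 = $7,366.

$7,366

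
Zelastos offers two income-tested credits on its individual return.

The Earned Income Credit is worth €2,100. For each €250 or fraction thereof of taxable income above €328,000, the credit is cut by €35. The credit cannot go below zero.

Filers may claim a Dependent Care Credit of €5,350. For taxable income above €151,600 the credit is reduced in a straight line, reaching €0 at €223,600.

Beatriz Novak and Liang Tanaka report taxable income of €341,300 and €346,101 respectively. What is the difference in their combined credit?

Beatriz (€341,300): Earned Income Credit: income exceeds €328,000 by €13,300, which is 54 full-or-partial €250 increments; reduction = 54 × €35 = €1,890, leaving €210. Dependent Care Credit: €341,300 is at or above €223,600, so the credit is €0. total €210 + €0 = €210
Liang (€346,101): Earned Income Credit: income exceeds €328,000 by €18,101 → 73 increments × €35 = €2,555 ≥ base, so the credit is €0. Dependent Care Credit: €346,101 is at or above €223,600, so the credit is €0. total €0 + €0 = €0
Difference: |€210 − €0| = €210.

€210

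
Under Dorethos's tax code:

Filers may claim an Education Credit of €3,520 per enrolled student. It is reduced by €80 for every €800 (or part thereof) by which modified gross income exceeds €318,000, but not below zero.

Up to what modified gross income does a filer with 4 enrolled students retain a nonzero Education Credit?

€458,000

Full credit = 4 × €3,520 = €14,080.
After 175 increments the reduction is 175 × €80 = €14,000, leaving €80; one more increment wipes it out. Increment 175 ends at excess 175 × €800 = €140,000, so the highest qualifying income is €318,000 + €140,000 = €458,000.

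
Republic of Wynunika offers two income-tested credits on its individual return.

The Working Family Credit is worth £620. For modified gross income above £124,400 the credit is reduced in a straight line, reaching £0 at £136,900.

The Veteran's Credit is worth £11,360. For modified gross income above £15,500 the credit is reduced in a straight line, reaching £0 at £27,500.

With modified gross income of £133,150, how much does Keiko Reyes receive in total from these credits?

£186

Working Family Credit: £133,150 is £8,750 into a £12,500 phase-out range, leaving 3,750/12,500 of the credit: £620 × 3,750/12,500 = £186.
Veteran's Credit: £133,150 is at or above £27,500, so the credit is £0.
Total: £186 + £0 = £186.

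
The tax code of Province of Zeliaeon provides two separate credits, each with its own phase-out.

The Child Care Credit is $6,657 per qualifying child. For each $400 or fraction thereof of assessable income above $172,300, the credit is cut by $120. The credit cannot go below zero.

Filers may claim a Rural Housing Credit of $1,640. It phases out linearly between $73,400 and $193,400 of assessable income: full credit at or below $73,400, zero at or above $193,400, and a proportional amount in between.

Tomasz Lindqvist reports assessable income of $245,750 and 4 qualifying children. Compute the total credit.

Child Care Credit: base = 4 × $6,657 = $26,628. income exceeds $172,300 by $73,450, which is 184 full-or-partial $400 increments; reduction = 184 × $120 = $22,080, leaving $4,548.
Rural Housing Credit: $245,750 is at or above $193,400, so the credit is $0.
Total: $4,548 + $0 = $4,548.

$4,548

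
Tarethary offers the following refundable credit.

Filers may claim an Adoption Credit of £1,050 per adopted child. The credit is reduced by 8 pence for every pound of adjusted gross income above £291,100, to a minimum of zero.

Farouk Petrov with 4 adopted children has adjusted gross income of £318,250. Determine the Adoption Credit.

£2,028

Adoption Credit: base = 4 × £1,050 = £4,200. 8% of the £27,150 excess over £291,100 is £2,172; credit = £4,200 − £2,172 = £2,028.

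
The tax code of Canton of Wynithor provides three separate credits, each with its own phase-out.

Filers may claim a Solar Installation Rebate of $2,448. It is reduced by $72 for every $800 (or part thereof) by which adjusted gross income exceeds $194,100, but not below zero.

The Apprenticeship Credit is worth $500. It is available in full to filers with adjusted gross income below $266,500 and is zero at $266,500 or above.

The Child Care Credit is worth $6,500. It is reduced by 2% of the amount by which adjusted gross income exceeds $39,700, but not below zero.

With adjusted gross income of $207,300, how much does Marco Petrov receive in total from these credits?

Solar Installation Rebate: income exceeds $194,100 by $13,200, which is 17 full-or-partial $800 increments; reduction = 17 × $72 = $1,224, leaving $1,224.
Apprenticeship Credit: $207,300 is below the $266,500 cutoff, so the full $500 applies.
Child Care Credit: 2% of the $167,600 excess over $39,700 is $3,352; credit = $6,500 − $3,352 = $3,148.
Total: $1,224 + $500 + $3,148 = $4,872.

$4,872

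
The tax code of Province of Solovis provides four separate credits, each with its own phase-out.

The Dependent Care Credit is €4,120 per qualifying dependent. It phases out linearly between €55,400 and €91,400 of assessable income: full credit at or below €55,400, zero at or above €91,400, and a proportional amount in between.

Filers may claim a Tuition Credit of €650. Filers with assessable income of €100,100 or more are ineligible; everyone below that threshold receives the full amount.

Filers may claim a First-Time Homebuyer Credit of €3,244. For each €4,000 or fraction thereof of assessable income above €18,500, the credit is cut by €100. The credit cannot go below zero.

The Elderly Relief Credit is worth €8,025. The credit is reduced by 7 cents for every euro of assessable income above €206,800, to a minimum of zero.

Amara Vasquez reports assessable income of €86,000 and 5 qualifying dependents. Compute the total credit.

€13,309

Dependent Care Credit: base = 5 × €4,120 = €20,600. €86,000 is €30,600 into a €36,000 phase-out range, leaving 5,400/36,000 of the credit: €20,600 × 5,400/36,000 = €3,090.
Tuition Credit: €86,000 is below the €100,100 cutoff, so the full €650 applies.
First-Time Homebuyer Credit: income exceeds €18,500 by €67,500, which is 17 full-or-partial €4,000 increments; reduction = 17 × €100 = €1,700, leaving €1,544.
Elderly Relief Credit: €86,000 is at or below the €206,800 threshold, so the full €8,025 applies.
Total: €3,090 + €650 + €1,544 + €8,025 = €13,309.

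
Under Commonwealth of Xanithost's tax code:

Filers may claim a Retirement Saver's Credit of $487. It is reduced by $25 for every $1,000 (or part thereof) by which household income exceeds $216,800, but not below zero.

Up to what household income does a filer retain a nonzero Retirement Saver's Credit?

$235,800

After 19 increments the reduction is 19 × $25 = $475, leaving $12; one more increment wipes it out. Increment 19 ends at excess 19 × $1,000 = $19,000, so the highest qualifying income is $216,800 + $19,000 = $235,800.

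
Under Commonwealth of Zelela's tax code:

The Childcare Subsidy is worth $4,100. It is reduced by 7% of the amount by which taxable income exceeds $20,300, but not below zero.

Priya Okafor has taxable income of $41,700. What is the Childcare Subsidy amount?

$2,602

Childcare Subsidy: 7% of the $21,400 excess over $20,300 is $1,498; credit = $4,100 − $1,498 = $2,602.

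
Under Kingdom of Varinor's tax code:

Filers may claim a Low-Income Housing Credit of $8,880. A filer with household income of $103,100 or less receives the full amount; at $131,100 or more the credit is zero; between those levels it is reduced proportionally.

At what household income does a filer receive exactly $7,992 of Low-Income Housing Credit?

$7,992 is 7,992/8,880 of the full $8,880, so 888/8,880 of the $28,000 range has been used: income = $103,100 + $28,000 × 888/8,880 = $105,900.

$105,900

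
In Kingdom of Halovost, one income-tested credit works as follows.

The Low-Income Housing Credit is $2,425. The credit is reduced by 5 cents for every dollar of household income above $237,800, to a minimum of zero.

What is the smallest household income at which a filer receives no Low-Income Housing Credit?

$286,300

The credit falls by 5% of each dollar above $237,800, so it reaches zero when the excess is $2,425 / 5% = $48,500: income = $237,800 + $48,500 = $286,300.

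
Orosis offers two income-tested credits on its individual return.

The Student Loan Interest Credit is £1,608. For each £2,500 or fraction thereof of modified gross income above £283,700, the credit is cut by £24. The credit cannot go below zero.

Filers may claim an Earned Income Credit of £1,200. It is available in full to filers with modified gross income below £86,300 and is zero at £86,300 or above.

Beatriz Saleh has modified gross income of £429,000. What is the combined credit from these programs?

£192

Student Loan Interest Credit: income exceeds £283,700 by £145,300, which is 59 full-or-partial £2,500 increments; reduction = 59 × £24 = £1,416, leaving £192.
Earned Income Credit: £429,000 meets or exceeds the £86,300 cutoff, so the credit is £0.
Total: £192 + £0 = £192.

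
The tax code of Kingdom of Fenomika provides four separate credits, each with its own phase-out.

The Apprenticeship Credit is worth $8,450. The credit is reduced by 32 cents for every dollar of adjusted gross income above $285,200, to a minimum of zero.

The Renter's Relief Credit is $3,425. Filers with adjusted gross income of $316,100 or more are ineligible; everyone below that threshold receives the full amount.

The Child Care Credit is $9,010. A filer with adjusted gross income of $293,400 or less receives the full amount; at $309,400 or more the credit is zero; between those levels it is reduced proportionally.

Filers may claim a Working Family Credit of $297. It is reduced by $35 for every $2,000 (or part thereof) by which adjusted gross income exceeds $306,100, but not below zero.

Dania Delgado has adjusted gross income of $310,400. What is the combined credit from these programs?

$4,003

Apprenticeship Credit: 32% of the $25,200 excess over $285,200 is $8,064; credit = $8,450 − $8,064 = $386.
Renter's Relief Credit: $310,400 is below the $316,100 cutoff, so the full $3,425 applies.
Child Care Credit: $310,400 is at or above $309,400, so the credit is $0.
Working Family Credit: income exceeds $306,100 by $4,300, which is 3 full-or-partial $2,000 increments; reduction = 3 × $35 = $105, leaving $192.
Total: $386 + $3,425 + $0 + $192 = $4,003.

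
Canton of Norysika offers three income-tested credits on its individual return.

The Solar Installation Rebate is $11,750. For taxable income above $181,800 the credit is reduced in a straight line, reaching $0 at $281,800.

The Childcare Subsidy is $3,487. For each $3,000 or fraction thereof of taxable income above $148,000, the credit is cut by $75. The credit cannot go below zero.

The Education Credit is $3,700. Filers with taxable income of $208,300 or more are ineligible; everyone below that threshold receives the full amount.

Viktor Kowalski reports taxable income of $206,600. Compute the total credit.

$14,523

Solar Installation Rebate: $206,600 is $24,800 into a $100,000 phase-out range, leaving 75,200/100,000 of the credit: $11,750 × 75,200/100,000 = $8,836.
Childcare Subsidy: income exceeds $148,000 by $58,600, which is 20 full-or-partial $3,000 increments; reduction = 20 × $75 = $1,500, leaving $1,987.
Education Credit: $206,600 is below the $208,300 cutoff, so the full $3,700 applies.
Total: $8,836 + $1,987 + $3,700 = $14,523.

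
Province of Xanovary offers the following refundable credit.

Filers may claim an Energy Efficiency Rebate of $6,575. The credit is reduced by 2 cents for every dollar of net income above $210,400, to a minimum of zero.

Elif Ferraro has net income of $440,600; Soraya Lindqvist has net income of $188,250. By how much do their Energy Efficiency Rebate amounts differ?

$4,604

Elif ($440,600): Energy Efficiency Rebate: 2% of the $230,200 excess over $210,400 is $4,604; credit = $6,575 − $4,604 = $1,971.
Soraya ($188,250): Energy Efficiency Rebate: $188,250 is at or below the $210,400 threshold, so the full $6,575 applies.
Difference: |$1,971 − $6,575| = $4,604.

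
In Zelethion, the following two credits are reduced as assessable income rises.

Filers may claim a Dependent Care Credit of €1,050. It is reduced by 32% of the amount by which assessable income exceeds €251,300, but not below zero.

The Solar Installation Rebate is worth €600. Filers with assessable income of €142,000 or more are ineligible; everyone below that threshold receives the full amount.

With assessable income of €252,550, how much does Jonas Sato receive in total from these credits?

€650

Dependent Care Credit: 32% of the €1,250 excess over €251,300 is €400; credit = €1,050 − €400 = €650.
Solar Installation Rebate: €252,550 meets or exceeds the €142,000 cutoff, so the credit is €0.
Total: €650 + €0 = €650.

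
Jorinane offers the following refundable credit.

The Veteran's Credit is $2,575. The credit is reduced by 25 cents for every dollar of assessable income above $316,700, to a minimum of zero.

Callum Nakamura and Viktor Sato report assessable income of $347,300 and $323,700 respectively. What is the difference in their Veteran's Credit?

Callum ($347,300): Veteran's Credit: 25% of the $30,600 excess over $316,700 is $7,650 ≥ base, so the credit is $0.
Viktor ($323,700): Veteran's Credit: 25% of the $7,000 excess over $316,700 is $1,750; credit = $2,575 − $1,750 = $825.
Difference: |$0 − $825| = $825.

$825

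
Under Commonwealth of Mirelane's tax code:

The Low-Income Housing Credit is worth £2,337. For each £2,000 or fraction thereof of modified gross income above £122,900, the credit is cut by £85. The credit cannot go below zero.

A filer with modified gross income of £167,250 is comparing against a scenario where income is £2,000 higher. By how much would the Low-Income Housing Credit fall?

At £167,250 — income exceeds £122,900 by £44,350, which is 23 full-or-partial £2,000 increments; reduction = 23 × £85 = £1,955, leaving £382.
At £169,250 — income exceeds £122,900 by £46,350, which is 24 full-or-partial £2,000 increments; reduction = 24 × £85 = £2,040, leaving £297.
Lost: £382 − £297 = £85.

£85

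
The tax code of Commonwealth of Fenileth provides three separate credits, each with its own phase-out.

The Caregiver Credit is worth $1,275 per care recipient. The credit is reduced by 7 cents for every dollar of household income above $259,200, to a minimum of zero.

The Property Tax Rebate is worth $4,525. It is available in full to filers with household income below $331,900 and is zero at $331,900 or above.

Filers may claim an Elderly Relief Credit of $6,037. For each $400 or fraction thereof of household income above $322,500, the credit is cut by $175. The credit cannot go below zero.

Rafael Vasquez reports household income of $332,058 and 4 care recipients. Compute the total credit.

Caregiver Credit: base = 4 × $1,275 = $5,100. 7% of the $72,858 excess over $259,200 is $5,100.06 ≥ base, so the credit is $0.
Property Tax Rebate: $332,058 meets or exceeds the $331,900 cutoff, so the credit is $0.
Elderly Relief Credit: income exceeds $322,500 by $9,558, which is 24 full-or-partial $400 increments; reduction = 24 × $175 = $4,200, leaving $1,837.
Total: $0 + $0 + $1,837 = $1,837.

$1,837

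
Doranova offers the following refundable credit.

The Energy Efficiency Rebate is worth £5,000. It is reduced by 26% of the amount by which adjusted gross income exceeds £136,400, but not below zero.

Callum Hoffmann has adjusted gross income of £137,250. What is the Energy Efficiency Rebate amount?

£4,779

Energy Efficiency Rebate: 26% of the £850 excess over £136,400 is £221; credit = £5,000 − £221 = £4,779.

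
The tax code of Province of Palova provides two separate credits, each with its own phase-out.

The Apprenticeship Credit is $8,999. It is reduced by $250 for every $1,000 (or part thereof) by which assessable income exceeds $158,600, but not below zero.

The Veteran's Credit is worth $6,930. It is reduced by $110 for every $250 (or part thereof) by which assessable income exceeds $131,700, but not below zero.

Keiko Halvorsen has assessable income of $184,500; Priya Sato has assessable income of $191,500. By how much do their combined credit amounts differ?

Keiko ($184,500): Apprenticeship Credit: income exceeds $158,600 by $25,900, which is 26 full-or-partial $1,000 increments; reduction = 26 × $250 = $6,500, leaving $2,499. Veteran's Credit: income exceeds $131,700 by $52,800 → 212 increments × $110 = $23,320 ≥ base, so the credit is $0. total $2,499 + $0 = $2,499
Priya ($191,500): Apprenticeship Credit: income exceeds $158,600 by $32,900, which is 33 full-or-partial $1,000 increments; reduction = 33 × $250 = $8,250, leaving $749. Veteran's Credit: income exceeds $131,700 by $59,800 → 240 increments × $110 = $26,400 ≥ base, so the credit is $0. total $749 + $0 = $749
Difference: |$2,499 − $749| = $1,750.

$1,750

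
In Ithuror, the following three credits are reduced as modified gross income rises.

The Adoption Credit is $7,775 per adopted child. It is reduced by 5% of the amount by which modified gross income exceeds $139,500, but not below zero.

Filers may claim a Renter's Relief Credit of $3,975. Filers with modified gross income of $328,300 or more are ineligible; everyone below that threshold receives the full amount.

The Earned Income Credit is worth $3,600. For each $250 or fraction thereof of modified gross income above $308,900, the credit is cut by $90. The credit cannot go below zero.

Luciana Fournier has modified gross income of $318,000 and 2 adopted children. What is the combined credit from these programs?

$10,870

Adoption Credit: base = 2 × $7,775 = $15,550. 5% of the $178,500 excess over $139,500 is $8,925; credit = $15,550 − $8,925 = $6,625.
Renter's Relief Credit: $318,000 is below the $328,300 cutoff, so the full $3,975 applies.
Earned Income Credit: income exceeds $308,900 by $9,100, which is 37 full-or-partial $250 increments; reduction = 37 × $90 = $3,330, leaving $270.
Total: $6,625 + $3,975 + $270 = $10,870.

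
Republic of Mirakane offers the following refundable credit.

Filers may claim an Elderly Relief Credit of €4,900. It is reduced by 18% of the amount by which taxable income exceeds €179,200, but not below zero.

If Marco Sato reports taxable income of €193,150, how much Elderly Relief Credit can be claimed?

€2,389

Elderly Relief Credit: 18% of the €13,950 excess over €179,200 is €2,511; credit = €4,900 − €2,511 = €2,389.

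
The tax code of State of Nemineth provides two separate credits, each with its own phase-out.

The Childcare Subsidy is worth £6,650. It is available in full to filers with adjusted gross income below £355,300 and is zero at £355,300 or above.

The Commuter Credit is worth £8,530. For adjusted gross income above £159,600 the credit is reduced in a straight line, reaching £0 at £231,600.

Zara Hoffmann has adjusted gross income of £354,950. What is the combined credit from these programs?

£6,650

Childcare Subsidy: £354,950 is below the £355,300 cutoff, so the full £6,650 applies.
Commuter Credit: £354,950 is at or above £231,600, so the credit is £0.
Total: £6,650 + £0 = £6,650.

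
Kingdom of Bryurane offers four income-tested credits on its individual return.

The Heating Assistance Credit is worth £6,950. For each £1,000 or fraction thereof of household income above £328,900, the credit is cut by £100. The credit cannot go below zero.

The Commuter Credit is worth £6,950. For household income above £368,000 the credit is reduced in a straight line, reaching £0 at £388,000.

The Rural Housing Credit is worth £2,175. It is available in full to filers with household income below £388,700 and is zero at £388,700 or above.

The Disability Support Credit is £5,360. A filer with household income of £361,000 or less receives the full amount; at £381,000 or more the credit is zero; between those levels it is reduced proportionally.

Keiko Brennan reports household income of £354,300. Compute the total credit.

£18,835

Heating Assistance Credit: income exceeds £328,900 by £25,400, which is 26 full-or-partial £1,000 increments; reduction = 26 × £100 = £2,600, leaving £4,350.
Commuter Credit: £354,300 is at or below the £368,000 threshold, so the full £6,950 applies.
Rural Housing Credit: £354,300 is below the £388,700 cutoff, so the full £2,175 applies.
Disability Support Credit: £354,300 is at or below the £361,000 threshold, so the full £5,360 applies.
Total: £4,350 + £6,950 + £2,175 + £5,360 = £18,835.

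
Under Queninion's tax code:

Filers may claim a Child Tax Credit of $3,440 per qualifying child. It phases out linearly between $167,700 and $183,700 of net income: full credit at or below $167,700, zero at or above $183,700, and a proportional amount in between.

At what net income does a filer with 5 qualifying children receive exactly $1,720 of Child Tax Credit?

$182,100

Full credit = 5 × $3,440 = $17,200.
$1,720 is 1,720/17,200 of the full $17,200, so 15,480/17,200 of the $16,000 range has been used: income = $167,700 + $16,000 × 15,480/17,200 = $182,100.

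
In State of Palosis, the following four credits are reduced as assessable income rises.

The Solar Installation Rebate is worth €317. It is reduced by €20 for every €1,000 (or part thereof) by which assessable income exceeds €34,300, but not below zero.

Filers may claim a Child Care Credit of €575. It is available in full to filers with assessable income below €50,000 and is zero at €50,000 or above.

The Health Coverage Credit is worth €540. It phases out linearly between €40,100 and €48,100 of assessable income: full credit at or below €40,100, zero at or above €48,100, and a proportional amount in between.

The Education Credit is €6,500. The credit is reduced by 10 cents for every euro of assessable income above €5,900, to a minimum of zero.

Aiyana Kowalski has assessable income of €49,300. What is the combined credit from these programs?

Solar Installation Rebate: income exceeds €34,300 by €15,000, which is 15 full-or-partial €1,000 increments; reduction = 15 × €20 = €300, leaving €17.
Child Care Credit: €49,300 is below the €50,000 cutoff, so the full €575 applies.
Health Coverage Credit: €49,300 is at or above €48,100, so the credit is €0.
Education Credit: 10% of the €43,400 excess over €5,900 is €4,340; credit = €6,500 − €4,340 = €2,160.
Total: €17 + €575 + €0 + €2,160 = €2,752.

€2,752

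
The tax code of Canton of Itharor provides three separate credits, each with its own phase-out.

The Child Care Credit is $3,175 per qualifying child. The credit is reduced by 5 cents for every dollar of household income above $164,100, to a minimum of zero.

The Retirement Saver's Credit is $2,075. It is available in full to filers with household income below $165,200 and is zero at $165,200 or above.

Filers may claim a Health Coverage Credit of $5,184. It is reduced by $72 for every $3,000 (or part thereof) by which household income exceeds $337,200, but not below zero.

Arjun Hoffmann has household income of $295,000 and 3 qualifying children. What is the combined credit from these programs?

$8,164

Child Care Credit: base = 3 × $3,175 = $9,525. 5% of the $130,900 excess over $164,100 is $6,545; credit = $9,525 − $6,545 = $2,980.
Retirement Saver's Credit: $295,000 meets or exceeds the $165,200 cutoff, so the credit is $0.
Health Coverage Credit: $295,000 is at or below the $337,200 threshold, so the full $5,184 applies.
Total: $2,980 + $0 + $5,184 = $8,164.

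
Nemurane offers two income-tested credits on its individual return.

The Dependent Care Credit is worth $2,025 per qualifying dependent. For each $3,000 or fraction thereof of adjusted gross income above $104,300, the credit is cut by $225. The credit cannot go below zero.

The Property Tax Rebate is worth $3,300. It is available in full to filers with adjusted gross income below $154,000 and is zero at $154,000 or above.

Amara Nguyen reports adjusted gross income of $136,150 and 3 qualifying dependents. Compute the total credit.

$6,900

Dependent Care Credit: base = 3 × $2,025 = $6,075. income exceeds $104,300 by $31,850, which is 11 full-or-partial $3,000 increments; reduction = 11 × $225 = $2,475, leaving $3,600.
Property Tax Rebate: $136,150 is below the $154,000 cutoff, so the full $3,300 applies.
Total: $3,600 + $3,300 = $6,900.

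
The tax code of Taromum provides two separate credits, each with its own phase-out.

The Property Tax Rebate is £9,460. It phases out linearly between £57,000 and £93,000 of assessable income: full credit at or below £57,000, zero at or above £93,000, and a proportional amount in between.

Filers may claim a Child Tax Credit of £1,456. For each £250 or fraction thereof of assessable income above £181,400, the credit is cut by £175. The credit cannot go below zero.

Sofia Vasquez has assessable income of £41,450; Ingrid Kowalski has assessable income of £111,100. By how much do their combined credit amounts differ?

£9,460

Sofia (£41,450): Property Tax Rebate: £41,450 is at or below the £57,000 threshold, so the full £9,460 applies. Child Tax Credit: £41,450 is at or below the £181,400 threshold, so the full £1,456 applies. total £9,460 + £1,456 = £10,916
Ingrid (£111,100): Property Tax Rebate: £111,100 is at or above £93,000, so the credit is £0. Child Tax Credit: £111,100 is at or below the £181,400 threshold, so the full £1,456 applies. total £0 + £1,456 = £1,456
Difference: |£10,916 − £1,456| = £9,460.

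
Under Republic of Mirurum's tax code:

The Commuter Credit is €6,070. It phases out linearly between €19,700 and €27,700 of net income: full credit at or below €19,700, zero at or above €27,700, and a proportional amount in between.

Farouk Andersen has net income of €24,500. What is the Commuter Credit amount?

Commuter Credit: €24,500 is €4,800 into a €8,000 phase-out range, leaving 3,200/8,000 of the credit: €6,070 × 3,200/8,000 = €2,428.

€2,428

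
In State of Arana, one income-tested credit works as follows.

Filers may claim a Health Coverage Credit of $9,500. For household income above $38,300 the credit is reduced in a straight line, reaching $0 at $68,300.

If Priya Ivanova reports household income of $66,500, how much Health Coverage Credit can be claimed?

$570

Health Coverage Credit: $66,500 is $28,200 into a $30,000 phase-out range, leaving 1,800/30,000 of the credit: $9,500 × 1,800/30,000 = $570.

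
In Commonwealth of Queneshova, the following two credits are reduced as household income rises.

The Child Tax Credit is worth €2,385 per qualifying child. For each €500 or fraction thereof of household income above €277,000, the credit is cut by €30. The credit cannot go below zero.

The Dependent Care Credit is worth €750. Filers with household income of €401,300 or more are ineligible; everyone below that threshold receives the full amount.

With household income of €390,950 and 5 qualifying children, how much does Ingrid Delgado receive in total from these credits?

Child Tax Credit: base = 5 × €2,385 = €11,925. income exceeds €277,000 by €113,950, which is 228 full-or-partial €500 increments; reduction = 228 × €30 = €6,840, leaving €5,085.
Dependent Care Credit: €390,950 is below the €401,300 cutoff, so the full €750 applies.
Total: €5,085 + €750 = €5,835.

€5,835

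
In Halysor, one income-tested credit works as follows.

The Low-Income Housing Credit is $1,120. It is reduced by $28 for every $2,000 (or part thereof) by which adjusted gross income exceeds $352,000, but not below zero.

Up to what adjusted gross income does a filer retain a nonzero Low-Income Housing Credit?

After 39 increments the reduction is 39 × $28 = $1,092, leaving $28; one more increment wipes it out. Increment 39 ends at excess 39 × $2,000 = $78,000, so the highest qualifying income is $352,000 + $78,000 = $430,000.

$430,000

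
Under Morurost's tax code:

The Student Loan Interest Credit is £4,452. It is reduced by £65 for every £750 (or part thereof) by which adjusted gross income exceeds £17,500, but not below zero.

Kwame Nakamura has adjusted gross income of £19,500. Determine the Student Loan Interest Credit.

Student Loan Interest Credit: income exceeds £17,500 by £2,000, which is 3 full-or-partial £750 increments; reduction = 3 × £65 = £195, leaving £4,257.

£4,257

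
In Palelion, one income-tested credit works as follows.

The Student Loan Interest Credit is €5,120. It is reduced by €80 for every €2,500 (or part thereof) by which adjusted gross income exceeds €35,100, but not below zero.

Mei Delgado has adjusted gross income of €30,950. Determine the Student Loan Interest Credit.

€5,120

Student Loan Interest Credit: €30,950 is at or below the €35,100 threshold, so the full €5,120 applies.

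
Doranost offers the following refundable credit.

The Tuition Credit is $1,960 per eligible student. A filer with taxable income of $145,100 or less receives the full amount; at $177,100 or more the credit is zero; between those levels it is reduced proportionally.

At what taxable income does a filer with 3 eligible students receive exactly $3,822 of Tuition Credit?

Full credit = 3 × $1,960 = $5,880.
$3,822 is 3,822/5,880 of the full $5,880, so 2,058/5,880 of the $32,000 range has been used: income = $145,100 + $32,000 × 2,058/5,880 = $156,300.

$156,300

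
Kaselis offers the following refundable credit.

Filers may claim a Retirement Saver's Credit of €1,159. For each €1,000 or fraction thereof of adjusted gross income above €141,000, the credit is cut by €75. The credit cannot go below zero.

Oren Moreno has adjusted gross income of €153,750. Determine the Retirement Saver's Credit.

€184

Retirement Saver's Credit: income exceeds €141,000 by €12,750, which is 13 full-or-partial €1,000 increments; reduction = 13 × €75 = €975, leaving €184.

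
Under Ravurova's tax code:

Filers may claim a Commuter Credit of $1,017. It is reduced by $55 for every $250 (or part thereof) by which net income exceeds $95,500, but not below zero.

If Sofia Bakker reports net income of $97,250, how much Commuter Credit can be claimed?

$632

Commuter Credit: income exceeds $95,500 by $1,750, which is 7 full-or-partial $250 increments; reduction = 7 × $55 = $385, leaving $632.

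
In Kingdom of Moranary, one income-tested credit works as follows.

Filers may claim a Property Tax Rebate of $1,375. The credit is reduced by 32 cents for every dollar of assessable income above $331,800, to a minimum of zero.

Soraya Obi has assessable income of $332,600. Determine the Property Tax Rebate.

$1,119

Property Tax Rebate: 32% of the $800 excess over $331,800 is $256; credit = $1,375 − $256 = $1,119.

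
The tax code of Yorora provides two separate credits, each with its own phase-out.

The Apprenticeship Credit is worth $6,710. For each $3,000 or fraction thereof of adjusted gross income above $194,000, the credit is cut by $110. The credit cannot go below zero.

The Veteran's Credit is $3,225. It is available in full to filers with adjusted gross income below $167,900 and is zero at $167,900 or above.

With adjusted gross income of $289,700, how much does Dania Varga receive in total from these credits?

$3,190

Apprenticeship Credit: income exceeds $194,000 by $95,700, which is 32 full-or-partial $3,000 increments; reduction = 32 × $110 = $3,520, leaving $3,190.
Veteran's Credit: $289,700 meets or exceeds the $167,900 cutoff, so the credit is $0.
Total: $3,190 + $0 = $3,190.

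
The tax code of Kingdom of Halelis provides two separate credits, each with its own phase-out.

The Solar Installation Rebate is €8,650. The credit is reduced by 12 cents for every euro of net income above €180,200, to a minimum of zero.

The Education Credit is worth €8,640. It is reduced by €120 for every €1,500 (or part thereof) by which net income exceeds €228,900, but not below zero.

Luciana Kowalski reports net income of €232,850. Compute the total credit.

Solar Installation Rebate: 12% of the €52,650 excess over €180,200 is €6,318; credit = €8,650 − €6,318 = €2,332.
Education Credit: income exceeds €228,900 by €3,950, which is 3 full-or-partial €1,500 increments; reduction = 3 × €120 = €360, leaving €8,280.
Total: €2,332 + €8,280 = €10,612.

€10,612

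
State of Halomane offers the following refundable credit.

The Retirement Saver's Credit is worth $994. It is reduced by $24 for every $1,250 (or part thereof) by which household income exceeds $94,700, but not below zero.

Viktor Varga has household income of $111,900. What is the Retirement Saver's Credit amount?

$658

Retirement Saver's Credit: income exceeds $94,700 by $17,200, which is 14 full-or-partial $1,250 increments; reduction = 14 × $24 = $336, leaving $658.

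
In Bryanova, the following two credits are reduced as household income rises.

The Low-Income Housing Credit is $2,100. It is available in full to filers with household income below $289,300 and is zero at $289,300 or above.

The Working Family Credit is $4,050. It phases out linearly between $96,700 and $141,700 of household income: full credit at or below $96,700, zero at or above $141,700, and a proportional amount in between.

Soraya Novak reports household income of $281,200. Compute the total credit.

Low-Income Housing Credit: $281,200 is below the $289,300 cutoff, so the full $2,100 applies.
Working Family Credit: $281,200 is at or above $141,700, so the credit is $0.
Total: $2,100 + $0 = $2,100.

$2,100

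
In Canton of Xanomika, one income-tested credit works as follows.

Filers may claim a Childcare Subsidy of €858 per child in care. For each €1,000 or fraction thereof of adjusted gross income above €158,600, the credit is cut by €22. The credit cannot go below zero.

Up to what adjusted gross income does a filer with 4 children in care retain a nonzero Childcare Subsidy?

Full credit = 4 × €858 = €3,432.
After 155 increments the reduction is 155 × €22 = €3,410, leaving €22; one more increment wipes it out. Increment 155 ends at excess 155 × €1,000 = €155,000, so the highest qualifying income is €158,600 + €155,000 = €313,600.

€313,600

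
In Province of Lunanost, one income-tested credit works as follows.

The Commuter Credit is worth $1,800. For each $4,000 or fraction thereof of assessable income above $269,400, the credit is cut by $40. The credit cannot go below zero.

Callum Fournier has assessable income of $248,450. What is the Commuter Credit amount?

Commuter Credit: $248,450 is at or below the $269,400 threshold, so the full $1,800 applies.

$1,800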